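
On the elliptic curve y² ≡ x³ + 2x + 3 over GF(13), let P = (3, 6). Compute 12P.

O

Repeated addition: build up to 12P.
2P: tangent at (3, 6): λ = (3·3² + 2)/(2·6) ≡ 3/12. 12⁻¹ ≡ 12 (mod 13), so λ ≡ 3·12 ≡ 10.
  x = λ² - 3 - 3 = 100 - 6 ≡ 3; y = λ·(3 - 3) - 6 ≡ 7. → (3, 7)
3P: (3, 7) + (3, 6): same x and y₁ ≡ -y₂, so the sum is O.
4P: O + (3, 6) = (3, 6) (identity).
5P: tangent at (3, 6): λ = (3·3² + 2)/(2·6) ≡ 3/12. 12⁻¹ ≡ 12 (mod 13), so λ ≡ 3·12 ≡ 10.
  x = λ² - 3 - 3 = 100 - 6 ≡ 3; y = λ·(3 - 3) - 6 ≡ 7. → (3, 7)
6P: (3, 7) + (3, 6): same x and y₁ ≡ -y₂, so the sum is O.
7P: O + (3, 6) = (3, 6) (identity).
8P: tangent at (3, 6): λ = (3·3² + 2)/(2·6) ≡ 3/12. 12⁻¹ ≡ 12 (mod 13), so λ ≡ 3·12 ≡ 10.
  x = λ² - 3 - 3 = 100 - 6 ≡ 3; y = λ·(3 - 3) - 6 ≡ 7. → (3, 7)
9P: (3, 7) + (3, 6): same x and y₁ ≡ -y₂, so the sum is O.
10P: O + (3, 6) = (3, 6) (identity).
11P: tangent at (3, 6): λ = (3·3² + 2)/(2·6) ≡ 3/12. 12⁻¹ ≡ 12 (mod 13), so λ ≡ 3·12 ≡ 10.
  x = λ² - 3 - 3 = 100 - 6 ≡ 3; y = λ·(3 - 3) - 6 ≡ 7. → (3, 7)
12P: (3, 7) + (3, 6): same x and y₁ ≡ -y₂, so the sum is O.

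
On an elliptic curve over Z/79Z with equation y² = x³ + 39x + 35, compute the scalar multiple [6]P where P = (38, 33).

Double-and-add on 6 = (110)₂. Start with P = (38, 33) for the leading 1-bit.
double: tangent at (38, 33): λ = (3·38² + 39)/(2·33) ≡ 26/66. 66⁻¹ ≡ 6 (mod 79), so λ ≡ 26·6 ≡ 77.
  x = λ² - 38 - 38 = 5929 - 76 ≡ 7; y = λ·(38 - 7) - 33 ≡ 63. → (7, 63)
add P: (7, 63) + (38, 33). λ = (33 - 63)/(38 - 7) ≡ 49/31 mod 79. 31⁻¹ ≡ 51 (mod 79), so λ ≡ 50.
  x = λ² - 7 - 38 = 2500 - 45 ≡ 6; y = λ·(7 - 6) - 63 ≡ 66. → (6, 66)
double: tangent at (6, 66): λ = (3·6² + 39)/(2·66) ≡ 68/53. 53⁻¹ ≡ 3 (mod 79), so λ ≡ 68·3 ≡ 46.
  x = λ² - 6 - 6 = 2116 - 12 ≡ 50; y = λ·(6 - 50) - 66 ≡ 43. → (50, 43)

(50, 43)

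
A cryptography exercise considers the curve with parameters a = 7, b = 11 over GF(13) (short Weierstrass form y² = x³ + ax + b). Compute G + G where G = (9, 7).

(4, 8)

tangent at (9, 7): λ = (3·9² + 7)/(2·7) ≡ 3/1. 1⁻¹ ≡ 1 (mod 13), so λ ≡ 3·1 ≡ 3.
  x = λ² - 9 - 9 = 9 - 18 ≡ 4; y = λ·(9 - 4) - 7 ≡ 8. → (4, 8)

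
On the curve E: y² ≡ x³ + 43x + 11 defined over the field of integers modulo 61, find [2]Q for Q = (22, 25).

tangent at (22, 25): λ = (3·22² + 43)/(2·25) ≡ 31/50. 50⁻¹ ≡ 11 (mod 61), so λ ≡ 31·11 ≡ 36.
  x = λ² - 22 - 22 = 1296 - 44 ≡ 32; y = λ·(22 - 32) - 25 ≡ 42. → (32, 42)

(32, 42)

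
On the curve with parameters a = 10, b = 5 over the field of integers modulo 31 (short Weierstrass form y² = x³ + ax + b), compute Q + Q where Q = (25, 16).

(17, 29)

tangent at (25, 16): λ = (3·25² + 10)/(2·16) ≡ 25/1. 1⁻¹ ≡ 1 (mod 31) since 1·1 = 1 ≡ 1, so λ ≡ 25·1 ≡ 25.
  x = λ² - 25 - 25 = 625 - 50 ≡ 17; y = λ·(25 - 17) - 16 ≡ 29. → (17, 29)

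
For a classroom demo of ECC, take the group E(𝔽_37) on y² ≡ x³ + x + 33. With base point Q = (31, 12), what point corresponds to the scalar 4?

(22, 11)

Double-and-add on 4 = (100)₂. Start with Q = (31, 12) for the leading 1-bit.
double: tangent at (31, 12): λ = (3·31² + 1)/(2·12) ≡ 35/24. 24⁻¹ ≡ 17 (mod 37), so λ ≡ 35·17 ≡ 3.
  x = λ² - 31 - 31 = 9 - 62 ≡ 21; y = λ·(31 - 21) - 12 ≡ 18. → (21, 18)
double: tangent at (21, 18): λ = (3·21² + 1)/(2·18) ≡ 29/36. 36⁻¹ ≡ 36 (mod 37), so λ ≡ 29·36 ≡ 8.
  x = λ² - 21 - 21 = 64 - 42 ≡ 22; y = λ·(21 - 22) - 18 ≡ 11. → (22, 11)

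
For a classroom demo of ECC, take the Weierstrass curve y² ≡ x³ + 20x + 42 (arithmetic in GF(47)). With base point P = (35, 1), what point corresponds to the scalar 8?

Double-and-add on 8 = (1000)₂. Start with P = (35, 1) for the leading 1-bit.
double: tangent at (35, 1): λ = (3·35² + 20)/(2·1) ≡ 29/2. 2⁻¹ ≡ 24 (mod 47), so λ ≡ 29·24 ≡ 38.
  x = λ² - 35 - 35 = 1444 - 70 ≡ 11; y = λ·(35 - 11) - 1 ≡ 18. → (11, 18)
double: tangent at (11, 18): λ = (3·11² + 20)/(2·18) ≡ 7/36. 36⁻¹ ≡ 17 (mod 47), so λ ≡ 7·17 ≡ 25.
  x = λ² - 11 - 11 = 625 - 22 ≡ 39; y = λ·(11 - 39) - 18 ≡ 34. → (39, 34)
double: tangent at (39, 34): λ = (3·39² + 20)/(2·34) ≡ 24/21. 21⁻¹ ≡ 9 (mod 47), so λ ≡ 24·9 ≡ 28.
  x = λ² - 39 - 39 = 784 - 78 ≡ 1; y = λ·(39 - 1) - 34 ≡ 43. → (1, 43)

(1, 43)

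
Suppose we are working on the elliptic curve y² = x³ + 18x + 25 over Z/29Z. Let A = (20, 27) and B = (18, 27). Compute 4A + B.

(18, 2)

First 4A:
Repeated addition: build up to 4A.
2A: tangent at (20, 27): λ = (3·20² + 18)/(2·27) ≡ 0/25. 25⁻¹ ≡ 7 (mod 29) since 25·7 = 175 ≡ 1, so λ ≡ 0·7 ≡ 0.
  x = λ² - 20 - 20 = 0 - 40 ≡ 18; y = λ·(20 - 18) - 27 ≡ 2. → (18, 2)
3A: (18, 2) + (20, 27). λ = (27 - 2)/(20 - 18) ≡ 25/2 mod 29. 2⁻¹ ≡ 15 (mod 29), so λ ≡ 27.
  x = λ² - 18 - 20 = 729 - 38 ≡ 24; y = λ·(18 - 24) - 2 ≡ 10. → (24, 10)
4A: (24, 10) + (20, 27). λ = (27 - 10)/(20 - 24) ≡ 17/25 mod 29. 25⁻¹ ≡ 7 (mod 29), so λ ≡ 3.
  x = λ² - 24 - 20 = 9 - 44 ≡ 23; y = λ·(24 - 23) - 10 ≡ 22. → (23, 22)
4A = (23, 22).
Finally 4A + B:
(23, 22) + (18, 27). λ = (27 - 22)/(18 - 23) ≡ 5/24 mod 29. 24⁻¹ ≡ 23 (mod 29) since 24·23 = 552 ≡ 1, so λ ≡ 28.
  x = λ² - 23 - 18 = 784 - 41 ≡ 18; y = λ·(23 - 18) - 22 ≡ 2. → (18, 2)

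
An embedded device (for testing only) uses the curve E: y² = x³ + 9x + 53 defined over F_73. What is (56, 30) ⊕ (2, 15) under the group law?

(50, 69)

(56, 30) + (2, 15). λ = (15 - 30)/(2 - 56) ≡ 58/19 mod 73. 19⁻¹ ≡ 50 (mod 73) since 19·50 = 950 ≡ 1, so λ ≡ 53.
  x = λ² - 56 - 2 = 2809 - 58 ≡ 50; y = λ·(56 - 50) - 30 ≡ 69. → (50, 69)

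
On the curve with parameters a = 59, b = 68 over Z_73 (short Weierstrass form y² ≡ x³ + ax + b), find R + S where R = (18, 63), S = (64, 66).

(18, 63) + (64, 66). λ = (66 - 63)/(64 - 18) ≡ 3/46 mod 73. 46⁻¹ ≡ 27 (mod 73), so λ ≡ 8.
  x = λ² - 18 - 64 = 64 - 82 ≡ 55; y = λ·(18 - 55) - 63 ≡ 6. → (55, 6)

(55, 6)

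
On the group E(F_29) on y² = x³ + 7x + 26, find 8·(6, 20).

O

Write G = (6, 20).
Repeated addition: build up to 8G.
2G: tangent at (6, 20): λ = (3·6² + 7)/(2·20) ≡ 28/11. 11⁻¹ ≡ 8 (mod 29) since 11·8 = 88 ≡ 1, so λ ≡ 28·8 ≡ 21.
  x = λ² - 6 - 6 = 441 - 12 ≡ 23; y = λ·(6 - 23) - 20 ≡ 0. → (23, 0)
3G: (23, 0) + (6, 20). λ = (20 - 0)/(6 - 23) ≡ 20/12 mod 29. 12⁻¹ ≡ 17 (mod 29) since 12·17 = 204 ≡ 1, so λ ≡ 21.
  x = λ² - 23 - 6 = 441 - 29 ≡ 6; y = λ·(23 - 6) - 0 ≡ 9. → (6, 9)
4G: (6, 9) + (6, 20): same x and y₁ ≡ -y₂, so the sum is O.
5G: O + (6, 20) = (6, 20) (identity).
6G: tangent at (6, 20): λ = (3·6² + 7)/(2·20) ≡ 28/11. 11⁻¹ ≡ 8 (mod 29), so λ ≡ 28·8 ≡ 21.
  x = λ² - 6 - 6 = 441 - 12 ≡ 23; y = λ·(6 - 23) - 20 ≡ 0. → (23, 0)
7G: (23, 0) + (6, 20). λ = (20 - 0)/(6 - 23) ≡ 20/12 mod 29. 12⁻¹ ≡ 17 (mod 29), so λ ≡ 21.
  x = λ² - 23 - 6 = 441 - 29 ≡ 6; y = λ·(23 - 6) - 0 ≡ 9. → (6, 9)
8G: (6, 9) + (6, 20): same x and y₁ ≡ -y₂, so the sum is O.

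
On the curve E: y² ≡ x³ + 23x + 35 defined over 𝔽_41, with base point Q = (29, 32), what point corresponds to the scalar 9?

(22, 18)

Repeated addition: build up to 9Q.
2Q: tangent at (29, 32): λ = (3·29² + 23)/(2·32) ≡ 4/23. 23⁻¹ ≡ 25 (mod 41), so λ ≡ 4·25 ≡ 18.
  x = λ² - 29 - 29 = 324 - 58 ≡ 20; y = λ·(29 - 20) - 32 ≡ 7. → (20, 7)
3Q: (20, 7) + (29, 32). λ = (32 - 7)/(29 - 20) ≡ 25/9 mod 41. 9⁻¹ ≡ 32 (mod 41) since 9·32 = 288 ≡ 1, so λ ≡ 21.
  x = λ² - 20 - 29 = 441 - 49 ≡ 23; y = λ·(20 - 23) - 7 ≡ 12. → (23, 12)
4Q: (23, 12) + (29, 32). λ = (32 - 12)/(29 - 23) ≡ 20/6 mod 41. 6⁻¹ ≡ 7 (mod 41), so λ ≡ 17.
  x = λ² - 23 - 29 = 289 - 52 ≡ 32; y = λ·(23 - 32) - 12 ≡ 40. → (32, 40)
5Q: (32, 40) + (29, 32). λ = (32 - 40)/(29 - 32) ≡ 33/38 mod 41. 38⁻¹ ≡ 27 (mod 41) since 38·27 = 1026 ≡ 1, so λ ≡ 30.
  x = λ² - 32 - 29 = 900 - 61 ≡ 19; y = λ·(32 - 19) - 40 ≡ 22. → (19, 22)
6Q: (19, 22) + (29, 32). λ = (32 - 22)/(29 - 19) ≡ 10/10 mod 41. 10⁻¹ ≡ 37 (mod 41), so λ ≡ 1.
  x = λ² - 19 - 29 = 1 - 48 ≡ 35; y = λ·(19 - 35) - 22 ≡ 3. → (35, 3)
7Q: (35, 3) + (29, 32). λ = (32 - 3)/(29 - 35) ≡ 29/35 mod 41. 35⁻¹ ≡ 34 (mod 41), so λ ≡ 2.
  x = λ² - 35 - 29 = 4 - 64 ≡ 22; y = λ·(35 - 22) - 3 ≡ 23. → (22, 23)
8Q: (22, 23) + (29, 32). λ = (32 - 23)/(29 - 22) ≡ 9/7 mod 41. 7⁻¹ ≡ 6 (mod 41), so λ ≡ 13.
  x = λ² - 22 - 29 = 169 - 51 ≡ 36; y = λ·(22 - 36) - 23 ≡ 0. → (36, 0)
9Q: (36, 0) + (29, 32). λ = (32 - 0)/(29 - 36) ≡ 32/34 mod 41. 34⁻¹ ≡ 35 (mod 41), so λ ≡ 13.
  x = λ² - 36 - 29 = 169 - 65 ≡ 22; y = λ·(36 - 22) - 0 ≡ 18. → (22, 18)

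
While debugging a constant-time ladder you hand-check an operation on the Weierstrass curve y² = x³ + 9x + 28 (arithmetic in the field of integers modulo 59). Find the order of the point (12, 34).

5

2P: tangent at (12, 34): λ = (3·12² + 9)/(2·34) ≡ 28/9. 9⁻¹ ≡ 46 (mod 59) since 9·46 = 414 ≡ 1, so λ ≡ 28·46 ≡ 49.
  x = λ² - 12 - 12 = 2401 - 24 ≡ 17; y = λ·(12 - 17) - 34 ≡ 16. → (17, 16)
3P: (17, 16) + (12, 34). λ = (34 - 16)/(12 - 17) ≡ 18/54 mod 59. 54⁻¹ ≡ 47 (mod 59), so λ ≡ 20.
  x = λ² - 17 - 12 = 400 - 29 ≡ 17; y = λ·(17 - 17) - 16 ≡ 43. → (17, 43)
4P: (17, 43) + (12, 34). λ = (34 - 43)/(12 - 17) ≡ 50/54 mod 59. 54⁻¹ ≡ 47 (mod 59), so λ ≡ 49.
  x = λ² - 17 - 12 = 2401 - 29 ≡ 12; y = λ·(17 - 12) - 43 ≡ 25. → (12, 25)
5P: (12, 25) + (12, 34): same x and y₁ ≡ -y₂, so the sum is the point at infinity.
5P = the point at infinity, so the order is 5.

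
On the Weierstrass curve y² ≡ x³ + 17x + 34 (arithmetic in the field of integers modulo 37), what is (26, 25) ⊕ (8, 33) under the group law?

(0, 21)

(26, 25) + (8, 33). λ = (33 - 25)/(8 - 26) ≡ 8/19 mod 37. 19⁻¹ ≡ 2 (mod 37) since 19·2 = 38 ≡ 1, so λ ≡ 16.
  x = λ² - 26 - 8 = 256 - 34 ≡ 0; y = λ·(26 - 0) - 25 ≡ 21. → (0, 21)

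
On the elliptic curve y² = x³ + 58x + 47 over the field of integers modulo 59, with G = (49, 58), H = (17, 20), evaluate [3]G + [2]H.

(46, 20)

First 3G:
Repeated addition: build up to 3G.
2G: tangent at (49, 58): λ = (3·49² + 58)/(2·58) ≡ 4/57. 57⁻¹ ≡ 29 (mod 59) since 57·29 = 1653 ≡ 1, so λ ≡ 4·29 ≡ 57.
  x = λ² - 49 - 49 = 3249 - 98 ≡ 24; y = λ·(49 - 24) - 58 ≡ 10. → (24, 10)
3G: (24, 10) + (49, 58). λ = (58 - 10)/(49 - 24) ≡ 48/25 mod 59. 25⁻¹ ≡ 26 (mod 59) since 25·26 = 650 ≡ 1, so λ ≡ 9.
  x = λ² - 24 - 49 = 81 - 73 ≡ 8; y = λ·(24 - 8) - 10 ≡ 16. → (8, 16)
3G = (8, 16).
Next 2H:
Repeated addition: build up to 2H.
2H: tangent at (17, 20): λ = (3·17² + 58)/(2·20) ≡ 40/40. 40⁻¹ ≡ 31 (mod 59) since 40·31 = 1240 ≡ 1, so λ ≡ 40·31 ≡ 1.
  x = λ² - 17 - 17 = 1 - 34 ≡ 26; y = λ·(17 - 26) - 20 ≡ 30. → (26, 30)
2H = (26, 30).
Finally 3G + 2H:
(8, 16) + (26, 30). λ = (30 - 16)/(26 - 8) ≡ 14/18 mod 59. 18⁻¹ ≡ 23 (mod 59), so λ ≡ 27.
  x = λ² - 8 - 26 = 729 - 34 ≡ 46; y = λ·(8 - 46) - 16 ≡ 20. → (46, 20)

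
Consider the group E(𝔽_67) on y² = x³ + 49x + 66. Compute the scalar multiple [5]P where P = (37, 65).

(58, 54)

Double-and-add on 5 = (101)₂. Start with P = (37, 65) for the leading 1-bit.
double: tangent at (37, 65): λ = (3·37² + 49)/(2·65) ≡ 2/63. 63⁻¹ ≡ 50 (mod 67), so λ ≡ 2·50 ≡ 33.
  x = λ² - 37 - 37 = 1089 - 74 ≡ 10; y = λ·(37 - 10) - 65 ≡ 22. → (10, 22)
double: tangent at (10, 22): λ = (3·10² + 49)/(2·22) ≡ 14/44. 44⁻¹ ≡ 32 (mod 67), so λ ≡ 14·32 ≡ 46.
  x = λ² - 10 - 10 = 2116 - 20 ≡ 19; y = λ·(10 - 19) - 22 ≡ 33. → (19, 33)
add P: (19, 33) + (37, 65). λ = (65 - 33)/(37 - 19) ≡ 32/18 mod 67. 18⁻¹ ≡ 41 (mod 67) since 18·41 = 738 ≡ 1, so λ ≡ 39.
  x = λ² - 19 - 37 = 1521 - 56 ≡ 58; y = λ·(19 - 58) - 33 ≡ 54. → (58, 54)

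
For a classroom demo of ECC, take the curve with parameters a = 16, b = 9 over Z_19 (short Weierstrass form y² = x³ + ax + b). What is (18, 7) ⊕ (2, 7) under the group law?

(18, 12)

(18, 7) + (2, 7). λ = (7 - 7)/(2 - 18) ≡ 0/3 mod 19. 3⁻¹ ≡ 13 (mod 19), so λ ≡ 0.
  x = λ² - 18 - 2 = 0 - 20 ≡ 18; y = λ·(18 - 18) - 7 ≡ 12. → (18, 12)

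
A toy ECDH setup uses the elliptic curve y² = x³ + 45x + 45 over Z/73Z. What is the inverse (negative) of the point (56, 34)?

(56, 39)

-(56, 34) = (56, -34 mod 73) = (56, 39).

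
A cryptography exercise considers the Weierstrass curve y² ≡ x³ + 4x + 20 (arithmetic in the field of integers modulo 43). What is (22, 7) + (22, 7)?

(22, 36)

tangent at (22, 7): λ = (3·22² + 4)/(2·7) ≡ 37/14. 14⁻¹ ≡ 40 (mod 43), so λ ≡ 37·40 ≡ 18.
  x = λ² - 22 - 22 = 324 - 44 ≡ 22; y = λ·(22 - 22) - 7 ≡ 36. → (22, 36)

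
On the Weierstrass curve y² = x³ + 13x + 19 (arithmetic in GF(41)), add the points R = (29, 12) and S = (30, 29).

(29, 12) + (30, 29). λ = (29 - 12)/(30 - 29) ≡ 17/1 mod 41. 1⁻¹ ≡ 1 (mod 41), so λ ≡ 17.
  x = λ² - 29 - 30 = 289 - 59 ≡ 25; y = λ·(29 - 25) - 12 ≡ 15. → (25, 15)

(25, 15)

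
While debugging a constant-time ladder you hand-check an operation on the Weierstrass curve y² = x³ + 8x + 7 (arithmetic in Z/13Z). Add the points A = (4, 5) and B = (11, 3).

(1, 9)

(4, 5) + (11, 3). λ = (3 - 5)/(11 - 4) ≡ 11/7 mod 13. 7⁻¹ ≡ 2 (mod 13) since 7·2 = 14 ≡ 1, so λ ≡ 9.
  x = λ² - 4 - 11 = 81 - 15 ≡ 1; y = λ·(4 - 1) - 5 ≡ 9. → (1, 9)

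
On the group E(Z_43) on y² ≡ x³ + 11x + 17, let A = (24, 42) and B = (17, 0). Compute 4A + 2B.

First 4A:
Repeated addition: build up to 4A.
2A: tangent at (24, 42): λ = (3·24² + 11)/(2·42) ≡ 19/41. 41⁻¹ ≡ 21 (mod 43) since 41·21 = 861 ≡ 1, so λ ≡ 19·21 ≡ 12.
  x = λ² - 24 - 24 = 144 - 48 ≡ 10; y = λ·(24 - 10) - 42 ≡ 40. → (10, 40)
3A: (10, 40) + (24, 42). λ = (42 - 40)/(24 - 10) ≡ 2/14 mod 43. 14⁻¹ ≡ 40 (mod 43), so λ ≡ 37.
  x = λ² - 10 - 24 = 1369 - 34 ≡ 2; y = λ·(10 - 2) - 40 ≡ 41. → (2, 41)
4A: (2, 41) + (24, 42). λ = (42 - 41)/(24 - 2) ≡ 1/22 mod 43. 22⁻¹ ≡ 2 (mod 43), so λ ≡ 2.
  x = λ² - 2 - 24 = 4 - 26 ≡ 21; y = λ·(2 - 21) - 41 ≡ 7. → (21, 7)
4A = (21, 7).
Next 2B:
Repeated addition: build up to 2B.
2B: (17, 0) + (17, 0): same x and y₁ ≡ -y₂, so the sum is 𝒪.
2B = 𝒪.
Finally 4A + 2B:
(21, 7) + 𝒪 = (21, 7) (identity).

(21, 7)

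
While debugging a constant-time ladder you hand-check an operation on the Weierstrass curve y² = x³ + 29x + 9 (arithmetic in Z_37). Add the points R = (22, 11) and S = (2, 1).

(4, 35)

(22, 11) + (2, 1). λ = (1 - 11)/(2 - 22) ≡ 27/17 mod 37. 17⁻¹ ≡ 24 (mod 37), so λ ≡ 19.
  x = λ² - 22 - 2 = 361 - 24 ≡ 4; y = λ·(22 - 4) - 11 ≡ 35. → (4, 35)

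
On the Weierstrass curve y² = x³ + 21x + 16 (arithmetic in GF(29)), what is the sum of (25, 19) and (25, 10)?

The two points share x = 25 and their y-coordinates satisfy 19 + 10 ≡ 0 (mod 29), so they are inverses. Their sum is the point at infinity.

O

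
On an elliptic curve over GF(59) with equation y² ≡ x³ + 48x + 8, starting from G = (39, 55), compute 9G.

Double-and-add on 9 = (1001)₂. Start with G = (39, 55) for the leading 1-bit.
double: tangent at (39, 55): λ = (3·39² + 48)/(2·55) ≡ 9/51. 51⁻¹ ≡ 22 (mod 59), so λ ≡ 9·22 ≡ 21.
  x = λ² - 39 - 39 = 441 - 78 ≡ 9; y = λ·(39 - 9) - 55 ≡ 44. → (9, 44)
double: tangent at (9, 44): λ = (3·9² + 48)/(2·44) ≡ 55/29. 29⁻¹ ≡ 57 (mod 59) since 29·57 = 1653 ≡ 1, so λ ≡ 55·57 ≡ 8.
  x = λ² - 9 - 9 = 64 - 18 ≡ 46; y = λ·(9 - 46) - 44 ≡ 14. → (46, 14)
double: tangent at (46, 14): λ = (3·46² + 48)/(2·14) ≡ 24/28. 28⁻¹ ≡ 19 (mod 59) since 28·19 = 532 ≡ 1, so λ ≡ 24·19 ≡ 43.
  x = λ² - 46 - 46 = 1849 - 92 ≡ 46; y = λ·(46 - 46) - 14 ≡ 45. → (46, 45)
add G: (46, 45) + (39, 55). λ = (55 - 45)/(39 - 46) ≡ 10/52 mod 59. 52⁻¹ ≡ 42 (mod 59), so λ ≡ 7.
  x = λ² - 46 - 39 = 49 - 85 ≡ 23; y = λ·(46 - 23) - 45 ≡ 57. → (23, 57)

(23, 57)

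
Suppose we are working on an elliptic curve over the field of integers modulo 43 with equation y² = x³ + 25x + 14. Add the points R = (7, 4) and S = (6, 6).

(34, 7)

(7, 4) + (6, 6). λ = (6 - 4)/(6 - 7) ≡ 2/42 mod 43. 42⁻¹ ≡ 42 (mod 43) since 42·42 = 1764 ≡ 1, so λ ≡ 41.
  x = λ² - 7 - 6 = 1681 - 13 ≡ 34; y = λ·(7 - 34) - 4 ≡ 7. → (34, 7)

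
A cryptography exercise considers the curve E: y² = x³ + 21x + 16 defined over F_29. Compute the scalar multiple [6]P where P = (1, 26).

(1, 26)

Repeated addition: build up to 6P.
2P: tangent at (1, 26): λ = (3·1² + 21)/(2·26) ≡ 24/23. 23⁻¹ ≡ 24 (mod 29), so λ ≡ 24·24 ≡ 25.
  x = λ² - 1 - 1 = 625 - 2 ≡ 14; y = λ·(1 - 14) - 26 ≡ 26. → (14, 26)
3P: (14, 26) + (1, 26). λ = (26 - 26)/(1 - 14) ≡ 0/16 mod 29. 16⁻¹ ≡ 20 (mod 29), so λ ≡ 0.
  x = λ² - 14 - 1 = 0 - 15 ≡ 14; y = λ·(14 - 14) - 26 ≡ 3. → (14, 3)
4P: (14, 3) + (1, 26). λ = (26 - 3)/(1 - 14) ≡ 23/16 mod 29. 16⁻¹ ≡ 20 (mod 29), so λ ≡ 25.
  x = λ² - 14 - 1 = 625 - 15 ≡ 1; y = λ·(14 - 1) - 3 ≡ 3. → (1, 3)
5P: (1, 3) + (1, 26): same x and y₁ ≡ -y₂, so the sum is O.
6P: O + (1, 26) = (1, 26) (identity).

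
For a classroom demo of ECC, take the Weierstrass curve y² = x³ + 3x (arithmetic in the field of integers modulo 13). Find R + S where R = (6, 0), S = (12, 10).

(6, 0) + (12, 10). λ = (10 - 0)/(12 - 6) ≡ 10/6 mod 13. 6⁻¹ ≡ 11 (mod 13), so λ ≡ 6.
  x = λ² - 6 - 12 = 36 - 18 ≡ 5; y = λ·(6 - 5) - 0 ≡ 6. → (5, 6)

(5, 6)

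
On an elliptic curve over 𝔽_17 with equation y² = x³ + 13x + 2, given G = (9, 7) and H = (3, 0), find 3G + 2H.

(15, 6)

First 3G:
Repeated addition: build up to 3G.
2G: tangent at (9, 7): λ = (3·9² + 13)/(2·7) ≡ 1/14. 14⁻¹ ≡ 11 (mod 17) since 14·11 = 154 ≡ 1, so λ ≡ 1·11 ≡ 11.
  x = λ² - 9 - 9 = 121 - 18 ≡ 1; y = λ·(9 - 1) - 7 ≡ 13. → (1, 13)
3G: (1, 13) + (9, 7). λ = (7 - 13)/(9 - 1) ≡ 11/8 mod 17. 8⁻¹ ≡ 15 (mod 17), so λ ≡ 12.
  x = λ² - 1 - 9 = 144 - 10 ≡ 15; y = λ·(1 - 15) - 13 ≡ 6. → (15, 6)
3G = (15, 6).
Next 2H:
Repeated addition: build up to 2H.
2H: (3, 0) + (3, 0): same x and y₁ ≡ -y₂, so the sum is 𝒪.
2H = 𝒪.
Finally 3G + 2H:
(15, 6) + 𝒪 = (15, 6) (identity).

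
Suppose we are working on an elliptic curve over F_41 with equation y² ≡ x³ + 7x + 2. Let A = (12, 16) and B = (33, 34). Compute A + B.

(12, 16) + (33, 34). λ = (34 - 16)/(33 - 12) ≡ 18/21 mod 41. 21⁻¹ ≡ 2 (mod 41) since 21·2 = 42 ≡ 1, so λ ≡ 36.
  x = λ² - 12 - 33 = 1296 - 45 ≡ 21; y = λ·(12 - 21) - 16 ≡ 29. → (21, 29)

(21, 29)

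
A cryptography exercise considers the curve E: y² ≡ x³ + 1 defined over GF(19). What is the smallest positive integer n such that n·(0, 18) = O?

3

2P: tangent at (0, 18): λ = (3·0² + 0)/(2·18) ≡ 0/17. 17⁻¹ ≡ 9 (mod 19) since 17·9 = 153 ≡ 1, so λ ≡ 0·9 ≡ 0.
  x = λ² - 0 - 0 = 0 - 0 ≡ 0; y = λ·(0 - 0) - 18 ≡ 1. → (0, 1)
3P: (0, 1) + (0, 18): same x and y₁ ≡ -y₂, so the sum is O.
3P = O, so the order is 3.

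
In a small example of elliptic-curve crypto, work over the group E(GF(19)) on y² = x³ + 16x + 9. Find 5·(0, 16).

Write Q = (0, 16).
Repeated addition: build up to 5Q.
2Q: tangent at (0, 16): λ = (3·0² + 16)/(2·16) ≡ 16/13. 13⁻¹ ≡ 3 (mod 19) since 13·3 = 39 ≡ 1, so λ ≡ 16·3 ≡ 10.
  x = λ² - 0 - 0 = 100 - 0 ≡ 5; y = λ·(0 - 5) - 16 ≡ 10. → (5, 10)
3Q: (5, 10) + (0, 16). λ = (16 - 10)/(0 - 5) ≡ 6/14 mod 19. 14⁻¹ ≡ 15 (mod 19), so λ ≡ 14.
  x = λ² - 5 - 0 = 196 - 5 ≡ 1; y = λ·(5 - 1) - 10 ≡ 8. → (1, 8)
4Q: (1, 8) + (0, 16). λ = (16 - 8)/(0 - 1) ≡ 8/18 mod 19. 18⁻¹ ≡ 18 (mod 19) since 18·18 = 324 ≡ 1, so λ ≡ 11.
  x = λ² - 1 - 0 = 121 - 1 ≡ 6; y = λ·(1 - 6) - 8 ≡ 13. → (6, 13)
5Q: (6, 13) + (0, 16). λ = (16 - 13)/(0 - 6) ≡ 3/13 mod 19. 13⁻¹ ≡ 3 (mod 19), so λ ≡ 9.
  x = λ² - 6 - 0 = 81 - 6 ≡ 18; y = λ·(6 - 18) - 13 ≡ 12. → (18, 12)

(18, 12)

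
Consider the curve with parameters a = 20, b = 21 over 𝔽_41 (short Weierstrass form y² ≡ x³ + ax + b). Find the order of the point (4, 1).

2P: tangent at (4, 1): λ = (3·4² + 20)/(2·1) ≡ 27/2. 2⁻¹ ≡ 21 (mod 41), so λ ≡ 27·21 ≡ 34.
  x = λ² - 4 - 4 = 1156 - 8 ≡ 0; y = λ·(4 - 0) - 1 ≡ 12. → (0, 12)
3P: (0, 12) + (4, 1). λ = (1 - 12)/(4 - 0) ≡ 30/4 mod 41. 4⁻¹ ≡ 31 (mod 41), so λ ≡ 28.
  x = λ² - 0 - 4 = 784 - 4 ≡ 1; y = λ·(0 - 1) - 12 ≡ 1. → (1, 1)
4P: (1, 1) + (4, 1). λ = (1 - 1)/(4 - 1) ≡ 0/3 mod 41. 3⁻¹ ≡ 14 (mod 41), so λ ≡ 0.
  x = λ² - 1 - 4 = 0 - 5 ≡ 36; y = λ·(1 - 36) - 1 ≡ 40. → (36, 40)
5P: (36, 40) + (4, 1). λ = (1 - 40)/(4 - 36) ≡ 2/9 mod 41. 9⁻¹ ≡ 32 (mod 41) since 9·32 = 288 ≡ 1, so λ ≡ 23.
  x = λ² - 36 - 4 = 529 - 40 ≡ 38; y = λ·(36 - 38) - 40 ≡ 37. → (38, 37)
6P: (38, 37) + (4, 1). λ = (1 - 37)/(4 - 38) ≡ 5/7 mod 41. 7⁻¹ ≡ 6 (mod 41), so λ ≡ 30.
  x = λ² - 38 - 4 = 900 - 42 ≡ 38; y = λ·(38 - 38) - 37 ≡ 4. → (38, 4)
7P: (38, 4) + (4, 1). λ = (1 - 4)/(4 - 38) ≡ 38/7 mod 41. 7⁻¹ ≡ 6 (mod 41), so λ ≡ 23.
  x = λ² - 38 - 4 = 529 - 42 ≡ 36; y = λ·(38 - 36) - 4 ≡ 1. → (36, 1)
8P: (36, 1) + (4, 1). λ = (1 - 1)/(4 - 36) ≡ 0/9 mod 41. 9⁻¹ ≡ 32 (mod 41), so λ ≡ 0.
  x = λ² - 36 - 4 = 0 - 40 ≡ 1; y = λ·(36 - 1) - 1 ≡ 40. → (1, 40)
9P: (1, 40) + (4, 1). λ = (1 - 40)/(4 - 1) ≡ 2/3 mod 41. 3⁻¹ ≡ 14 (mod 41) since 3·14 = 42 ≡ 1, so λ ≡ 28.
  x = λ² - 1 - 4 = 784 - 5 ≡ 0; y = λ·(1 - 0) - 40 ≡ 29. → (0, 29)
10P: (0, 29) + (4, 1). λ = (1 - 29)/(4 - 0) ≡ 13/4 mod 41. 4⁻¹ ≡ 31 (mod 41), so λ ≡ 34.
  x = λ² - 0 - 4 = 1156 - 4 ≡ 4; y = λ·(0 - 4) - 29 ≡ 40. → (4, 40)
11P: (4, 40) + (4, 1): same x and y₁ ≡ -y₂, so the sum is 𝒪.
11P = 𝒪, so the order is 11.

11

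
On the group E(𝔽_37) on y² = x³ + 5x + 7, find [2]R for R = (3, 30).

(3, 7)

tangent at (3, 30): λ = (3·3² + 5)/(2·30) ≡ 32/23. 23⁻¹ ≡ 29 (mod 37) since 23·29 = 667 ≡ 1, so λ ≡ 32·29 ≡ 3.
  x = λ² - 3 - 3 = 9 - 6 ≡ 3; y = λ·(3 - 3) - 30 ≡ 7. → (3, 7)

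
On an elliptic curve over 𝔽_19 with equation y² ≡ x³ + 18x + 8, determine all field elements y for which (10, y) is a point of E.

none

x³ + 18x + 8 = 1188 ≡ 10 (mod 19).
10 is a non-residue mod 19; no y exists.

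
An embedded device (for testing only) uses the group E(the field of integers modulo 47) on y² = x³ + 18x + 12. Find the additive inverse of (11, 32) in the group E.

-(11, 32) = (11, -32 mod 47) = (11, 15).

(11, 15)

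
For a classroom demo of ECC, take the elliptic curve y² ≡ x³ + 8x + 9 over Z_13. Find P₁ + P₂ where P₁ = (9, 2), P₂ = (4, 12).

(9, 2) + (4, 12). λ = (12 - 2)/(4 - 9) ≡ 10/8 mod 13. 8⁻¹ ≡ 5 (mod 13), so λ ≡ 11.
  x = λ² - 9 - 4 = 121 - 13 ≡ 4; y = λ·(9 - 4) - 2 ≡ 1. → (4, 1)

(4, 1)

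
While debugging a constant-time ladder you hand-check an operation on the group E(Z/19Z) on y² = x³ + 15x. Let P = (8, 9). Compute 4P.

Repeated addition: build up to 4P.
2P: tangent at (8, 9): λ = (3·8² + 15)/(2·9) ≡ 17/18. 18⁻¹ ≡ 18 (mod 19) since 18·18 = 324 ≡ 1, so λ ≡ 17·18 ≡ 2.
  x = λ² - 8 - 8 = 4 - 16 ≡ 7; y = λ·(8 - 7) - 9 ≡ 12. → (7, 12)
3P: (7, 12) + (8, 9). λ = (9 - 12)/(8 - 7) ≡ 16/1 mod 19. 1⁻¹ ≡ 1 (mod 19) since 1·1 = 1 ≡ 1, so λ ≡ 16.
  x = λ² - 7 - 8 = 256 - 15 ≡ 13; y = λ·(7 - 13) - 12 ≡ 6. → (13, 6)
4P: (13, 6) + (8, 9). λ = (9 - 6)/(8 - 13) ≡ 3/14 mod 19. 14⁻¹ ≡ 15 (mod 19), so λ ≡ 7.
  x = λ² - 13 - 8 = 49 - 21 ≡ 9; y = λ·(13 - 9) - 6 ≡ 3. → (9, 3)

(9, 3)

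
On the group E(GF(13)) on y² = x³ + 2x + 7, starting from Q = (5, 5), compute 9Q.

(5, 5)

Double-and-add on 9 = (1001)₂. Start with Q = (5, 5) for the leading 1-bit.
double: tangent at (5, 5): λ = (3·5² + 2)/(2·5) ≡ 12/10. 10⁻¹ ≡ 4 (mod 13) since 10·4 = 40 ≡ 1, so λ ≡ 12·4 ≡ 9.
  x = λ² - 5 - 5 = 81 - 10 ≡ 6; y = λ·(5 - 6) - 5 ≡ 12. → (6, 12)
double: tangent at (6, 12): λ = (3·6² + 2)/(2·12) ≡ 6/11. 11⁻¹ ≡ 6 (mod 13) since 11·6 = 66 ≡ 1, so λ ≡ 6·6 ≡ 10.
  x = λ² - 6 - 6 = 100 - 12 ≡ 10; y = λ·(6 - 10) - 12 ≡ 0. → (10, 0)
double: (10, 0) + (10, 0): same x and y₁ ≡ -y₂, so the sum is O.
add Q: O + (5, 5) = (5, 5) (identity).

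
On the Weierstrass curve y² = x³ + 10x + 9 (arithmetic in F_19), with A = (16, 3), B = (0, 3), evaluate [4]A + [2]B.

(7, 17)

First 4A:
Repeated addition: build up to 4A.
2A: tangent at (16, 3): λ = (3·16² + 10)/(2·3) ≡ 18/6. 6⁻¹ ≡ 16 (mod 19) since 6·16 = 96 ≡ 1, so λ ≡ 18·16 ≡ 3.
  x = λ² - 16 - 16 = 9 - 32 ≡ 15; y = λ·(16 - 15) - 3 ≡ 0. → (15, 0)
3A: (15, 0) + (16, 3). λ = (3 - 0)/(16 - 15) ≡ 3/1 mod 19. 1⁻¹ ≡ 1 (mod 19) since 1·1 = 1 ≡ 1, so λ ≡ 3.
  x = λ² - 15 - 16 = 9 - 31 ≡ 16; y = λ·(15 - 16) - 0 ≡ 16. → (16, 16)
4A: (16, 16) + (16, 3): same x and y₁ ≡ -y₂, so the sum is ∞.
4A = ∞.
Next 2B:
Repeated addition: build up to 2B.
2B: tangent at (0, 3): λ = (3·0² + 10)/(2·3) ≡ 10/6. 6⁻¹ ≡ 16 (mod 19), so λ ≡ 10·16 ≡ 8.
  x = λ² - 0 - 0 = 64 - 0 ≡ 7; y = λ·(0 - 7) - 3 ≡ 17. → (7, 17)
2B = (7, 17).
Finally 4A + 2B:
∞ + (7, 17) = (7, 17) (identity).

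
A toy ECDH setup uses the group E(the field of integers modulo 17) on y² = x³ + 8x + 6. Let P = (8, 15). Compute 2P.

(2, 8)

tangent at (8, 15): λ = (3·8² + 8)/(2·15) ≡ 13/13. 13⁻¹ ≡ 4 (mod 17), so λ ≡ 13·4 ≡ 1.
  x = λ² - 8 - 8 = 1 - 16 ≡ 2; y = λ·(8 - 2) - 15 ≡ 8. → (2, 8)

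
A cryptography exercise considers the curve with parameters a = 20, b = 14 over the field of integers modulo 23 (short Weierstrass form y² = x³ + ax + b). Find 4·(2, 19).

Write P = (2, 19).
Repeated addition: build up to 4P.
2P: tangent at (2, 19): λ = (3·2² + 20)/(2·19) ≡ 9/15. 15⁻¹ ≡ 20 (mod 23), so λ ≡ 9·20 ≡ 19.
  x = λ² - 2 - 2 = 361 - 4 ≡ 12; y = λ·(2 - 12) - 19 ≡ 21. → (12, 21)
3P: (12, 21) + (2, 19). λ = (19 - 21)/(2 - 12) ≡ 21/13 mod 23. 13⁻¹ ≡ 16 (mod 23) since 13·16 = 208 ≡ 1, so λ ≡ 14.
  x = λ² - 12 - 2 = 196 - 14 ≡ 21; y = λ·(12 - 21) - 21 ≡ 14. → (21, 14)
4P: (21, 14) + (2, 19). λ = (19 - 14)/(2 - 21) ≡ 5/4 mod 23. 4⁻¹ ≡ 6 (mod 23), so λ ≡ 7.
  x = λ² - 21 - 2 = 49 - 23 ≡ 3; y = λ·(21 - 3) - 14 ≡ 20. → (3, 20)

(3, 20)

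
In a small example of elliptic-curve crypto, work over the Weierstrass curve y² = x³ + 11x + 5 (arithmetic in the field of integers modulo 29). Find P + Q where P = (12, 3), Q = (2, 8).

(8, 24)

(12, 3) + (2, 8). λ = (8 - 3)/(2 - 12) ≡ 5/19 mod 29. 19⁻¹ ≡ 26 (mod 29) since 19·26 = 494 ≡ 1, so λ ≡ 14.
  x = λ² - 12 - 2 = 196 - 14 ≡ 8; y = λ·(12 - 8) - 3 ≡ 24. → (8, 24)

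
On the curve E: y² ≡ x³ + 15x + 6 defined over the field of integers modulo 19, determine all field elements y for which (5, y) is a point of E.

x³ + 15x + 6 = 206 ≡ 16 (mod 19).
Square roots of 16 mod 19: 4 and 15 (since 4² = 16 ≡ 16).

4, 15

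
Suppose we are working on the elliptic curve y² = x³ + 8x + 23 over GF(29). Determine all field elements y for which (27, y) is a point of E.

12, 17

x³ + 8x + 23 = 19922 ≡ 28 (mod 29).
Square roots of 28 mod 29: 12 and 17 (since 12² = 144 ≡ 28).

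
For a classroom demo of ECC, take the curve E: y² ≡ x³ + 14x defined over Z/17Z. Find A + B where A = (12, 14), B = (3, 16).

(12, 14) + (3, 16). λ = (16 - 14)/(3 - 12) ≡ 2/8 mod 17. 8⁻¹ ≡ 15 (mod 17), so λ ≡ 13.
  x = λ² - 12 - 3 = 169 - 15 ≡ 1; y = λ·(12 - 1) - 14 ≡ 10. → (1, 10)

(1, 10)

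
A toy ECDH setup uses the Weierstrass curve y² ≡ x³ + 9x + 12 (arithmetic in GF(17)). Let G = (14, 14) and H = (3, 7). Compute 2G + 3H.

First 2G:
Repeated addition: build up to 2G.
2G: tangent at (14, 14): λ = (3·14² + 9)/(2·14) ≡ 2/11. 11⁻¹ ≡ 14 (mod 17), so λ ≡ 2·14 ≡ 11.
  x = λ² - 14 - 14 = 121 - 28 ≡ 8; y = λ·(14 - 8) - 14 ≡ 1. → (8, 1)
2G = (8, 1).
Next 3H:
Repeated addition: build up to 3H.
2H: tangent at (3, 7): λ = (3·3² + 9)/(2·7) ≡ 2/14. 14⁻¹ ≡ 11 (mod 17), so λ ≡ 2·11 ≡ 5.
  x = λ² - 3 - 3 = 25 - 6 ≡ 2; y = λ·(3 - 2) - 7 ≡ 15. → (2, 15)
3H: (2, 15) + (3, 7). λ = (7 - 15)/(3 - 2) ≡ 9/1 mod 17. 1⁻¹ ≡ 1 (mod 17), so λ ≡ 9.
  x = λ² - 2 - 3 = 81 - 5 ≡ 8; y = λ·(2 - 8) - 15 ≡ 16. → (8, 16)
3H = (8, 16).
Finally 2G + 3H:
(8, 1) + (8, 16): same x and y₁ ≡ -y₂, so the sum is the point at infinity.

O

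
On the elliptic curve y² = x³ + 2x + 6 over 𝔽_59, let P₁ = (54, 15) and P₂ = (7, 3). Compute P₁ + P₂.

(58, 48)

(54, 15) + (7, 3). λ = (3 - 15)/(7 - 54) ≡ 47/12 mod 59. 12⁻¹ ≡ 5 (mod 59), so λ ≡ 58.
  x = λ² - 54 - 7 = 3364 - 61 ≡ 58; y = λ·(54 - 58) - 15 ≡ 48. → (58, 48)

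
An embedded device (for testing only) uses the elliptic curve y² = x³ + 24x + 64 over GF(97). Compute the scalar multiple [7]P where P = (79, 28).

(36, 65)

Double-and-add on 7 = (111)₂. Start with P = (79, 28) for the leading 1-bit.
double: tangent at (79, 28): λ = (3·79² + 24)/(2·28) ≡ 26/56. 56⁻¹ ≡ 26 (mod 97), so λ ≡ 26·26 ≡ 94.
  x = λ² - 79 - 79 = 8836 - 158 ≡ 45; y = λ·(79 - 45) - 28 ≡ 64. → (45, 64)
add P: (45, 64) + (79, 28). λ = (28 - 64)/(79 - 45) ≡ 61/34 mod 97. 34⁻¹ ≡ 20 (mod 97) since 34·20 = 680 ≡ 1, so λ ≡ 56.
  x = λ² - 45 - 79 = 3136 - 124 ≡ 5; y = λ·(45 - 5) - 64 ≡ 42. → (5, 42)
double: tangent at (5, 42): λ = (3·5² + 24)/(2·42) ≡ 2/84. 84⁻¹ ≡ 82 (mod 97), so λ ≡ 2·82 ≡ 67.
  x = λ² - 5 - 5 = 4489 - 10 ≡ 17; y = λ·(5 - 17) - 42 ≡ 27. → (17, 27)
add P: (17, 27) + (79, 28). λ = (28 - 27)/(79 - 17) ≡ 1/62 mod 97. 62⁻¹ ≡ 36 (mod 97), so λ ≡ 36.
  x = λ² - 17 - 79 = 1296 - 96 ≡ 36; y = λ·(17 - 36) - 27 ≡ 65. → (36, 65)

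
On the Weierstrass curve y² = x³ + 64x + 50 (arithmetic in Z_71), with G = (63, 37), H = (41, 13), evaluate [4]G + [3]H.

(27, 27)

First 4G:
Double-and-add on 4 = (100)₂. Start with G = (63, 37) for the leading 1-bit.
double: tangent at (63, 37): λ = (3·63² + 64)/(2·37) ≡ 43/3. 3⁻¹ ≡ 24 (mod 71), so λ ≡ 43·24 ≡ 38.
  x = λ² - 63 - 63 = 1444 - 126 ≡ 40; y = λ·(63 - 40) - 37 ≡ 56. → (40, 56)
double: tangent at (40, 56): λ = (3·40² + 64)/(2·56) ≡ 36/41. 41⁻¹ ≡ 26 (mod 71) since 41·26 = 1066 ≡ 1, so λ ≡ 36·26 ≡ 13.
  x = λ² - 40 - 40 = 169 - 80 ≡ 18; y = λ·(40 - 18) - 56 ≡ 17. → (18, 17)
4G = (18, 17).
Next 3H:
Repeated addition: build up to 3H.
2H: tangent at (41, 13): λ = (3·41² + 64)/(2·13) ≡ 66/26. 26⁻¹ ≡ 41 (mod 71), so λ ≡ 66·41 ≡ 8.
  x = λ² - 41 - 41 = 64 - 82 ≡ 53; y = λ·(41 - 53) - 13 ≡ 33. → (53, 33)
3H: (53, 33) + (41, 13). λ = (13 - 33)/(41 - 53) ≡ 51/59 mod 71. 59⁻¹ ≡ 65 (mod 71) since 59·65 = 3835 ≡ 1, so λ ≡ 49.
  x = λ² - 53 - 41 = 2401 - 94 ≡ 35; y = λ·(53 - 35) - 33 ≡ 68. → (35, 68)
3H = (35, 68).
Finally 4G + 3H:
(18, 17) + (35, 68). λ = (68 - 17)/(35 - 18) ≡ 51/17 mod 71. 17⁻¹ ≡ 46 (mod 71) since 17·46 = 782 ≡ 1, so λ ≡ 3.
  x = λ² - 18 - 35 = 9 - 53 ≡ 27; y = λ·(18 - 27) - 17 ≡ 27. → (27, 27)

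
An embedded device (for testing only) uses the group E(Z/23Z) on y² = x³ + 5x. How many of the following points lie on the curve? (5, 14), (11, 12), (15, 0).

3

(5, 14): 14² ≡ 12, rhs ≡ 12 → on.
(11, 12): 12² ≡ 6, rhs ≡ 6 → on.
(15, 0): 0² ≡ 0, rhs ≡ 0 → on.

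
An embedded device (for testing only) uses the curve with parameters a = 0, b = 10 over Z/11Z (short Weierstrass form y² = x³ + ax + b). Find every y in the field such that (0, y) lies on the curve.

x³ + 0x + 10 = 10 ≡ 10 (mod 11).
10 is a non-residue mod 11; no y exists.

none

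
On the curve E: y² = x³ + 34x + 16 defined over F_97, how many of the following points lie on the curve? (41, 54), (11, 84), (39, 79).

(41, 54): 54² ≡ 6, rhs ≡ 6 → on.
(11, 84): 84² ≡ 72, rhs ≡ 72 → on.
(39, 79): 79² ≡ 33, rhs ≡ 36 → off.

2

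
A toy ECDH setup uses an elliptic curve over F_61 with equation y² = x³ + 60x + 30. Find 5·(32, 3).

(2, 6)

Write G = (32, 3).
Repeated addition: build up to 5G.
2G: tangent at (32, 3): λ = (3·32² + 60)/(2·3) ≡ 21/6. 6⁻¹ ≡ 51 (mod 61) since 6·51 = 306 ≡ 1, so λ ≡ 21·51 ≡ 34.
  x = λ² - 32 - 32 = 1156 - 64 ≡ 55; y = λ·(32 - 55) - 3 ≡ 8. → (55, 8)
3G: (55, 8) + (32, 3). λ = (3 - 8)/(32 - 55) ≡ 56/38 mod 61. 38⁻¹ ≡ 53 (mod 61), so λ ≡ 40.
  x = λ² - 55 - 32 = 1600 - 87 ≡ 49; y = λ·(55 - 49) - 8 ≡ 49. → (49, 49)
4G: (49, 49) + (32, 3). λ = (3 - 49)/(32 - 49) ≡ 15/44 mod 61. 44⁻¹ ≡ 43 (mod 61) since 44·43 = 1892 ≡ 1, so λ ≡ 35.
  x = λ² - 49 - 32 = 1225 - 81 ≡ 46; y = λ·(49 - 46) - 49 ≡ 56. → (46, 56)
5G: (46, 56) + (32, 3). λ = (3 - 56)/(32 - 46) ≡ 8/47 mod 61. 47⁻¹ ≡ 13 (mod 61) since 47·13 = 611 ≡ 1, so λ ≡ 43.
  x = λ² - 46 - 32 = 1849 - 78 ≡ 2; y = λ·(46 - 2) - 56 ≡ 6. → (2, 6)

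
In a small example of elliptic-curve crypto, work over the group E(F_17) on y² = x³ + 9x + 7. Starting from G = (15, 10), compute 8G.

(14, 2)

Double-and-add on 8 = (1000)₂. Start with G = (15, 10) for the leading 1-bit.
double: tangent at (15, 10): λ = (3·15² + 9)/(2·10) ≡ 4/3. 3⁻¹ ≡ 6 (mod 17) since 3·6 = 18 ≡ 1, so λ ≡ 4·6 ≡ 7.
  x = λ² - 15 - 15 = 49 - 30 ≡ 2; y = λ·(15 - 2) - 10 ≡ 13. → (2, 13)
double: tangent at (2, 13): λ = (3·2² + 9)/(2·13) ≡ 4/9. 9⁻¹ ≡ 2 (mod 17), so λ ≡ 4·2 ≡ 8.
  x = λ² - 2 - 2 = 64 - 4 ≡ 9; y = λ·(2 - 9) - 13 ≡ 16. → (9, 16)
double: tangent at (9, 16): λ = (3·9² + 9)/(2·16) ≡ 14/15. 15⁻¹ ≡ 8 (mod 17), so λ ≡ 14·8 ≡ 10.
  x = λ² - 9 - 9 = 100 - 18 ≡ 14; y = λ·(9 - 14) - 16 ≡ 2. → (14, 2)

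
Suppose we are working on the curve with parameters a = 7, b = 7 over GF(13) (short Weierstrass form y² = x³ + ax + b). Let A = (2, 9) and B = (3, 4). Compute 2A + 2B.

(2, 4)

First 2A:
Repeated addition: build up to 2A.
2A: tangent at (2, 9): λ = (3·2² + 7)/(2·9) ≡ 6/5. 5⁻¹ ≡ 8 (mod 13), so λ ≡ 6·8 ≡ 9.
  x = λ² - 2 - 2 = 81 - 4 ≡ 12; y = λ·(2 - 12) - 9 ≡ 5. → (12, 5)
2A = (12, 5).
Next 2B:
Repeated addition: build up to 2B.
2B: tangent at (3, 4): λ = (3·3² + 7)/(2·4) ≡ 8/8. 8⁻¹ ≡ 5 (mod 13) since 8·5 = 40 ≡ 1, so λ ≡ 8·5 ≡ 1.
  x = λ² - 3 - 3 = 1 - 6 ≡ 8; y = λ·(3 - 8) - 4 ≡ 4. → (8, 4)
2B = (8, 4).
Finally 2A + 2B:
(12, 5) + (8, 4). λ = (4 - 5)/(8 - 12) ≡ 12/9 mod 13. 9⁻¹ ≡ 3 (mod 13), so λ ≡ 10.
  x = λ² - 12 - 8 = 100 - 20 ≡ 2; y = λ·(12 - 2) - 5 ≡ 4. → (2, 4)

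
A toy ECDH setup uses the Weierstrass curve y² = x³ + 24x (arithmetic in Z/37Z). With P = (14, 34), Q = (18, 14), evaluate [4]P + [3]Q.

First 4P:
Repeated addition: build up to 4P.
2P: tangent at (14, 34): λ = (3·14² + 24)/(2·34) ≡ 20/31. 31⁻¹ ≡ 6 (mod 37), so λ ≡ 20·6 ≡ 9.
  x = λ² - 14 - 14 = 81 - 28 ≡ 16; y = λ·(14 - 16) - 34 ≡ 22. → (16, 22)
3P: (16, 22) + (14, 34). λ = (34 - 22)/(14 - 16) ≡ 12/35 mod 37. 35⁻¹ ≡ 18 (mod 37), so λ ≡ 31.
  x = λ² - 16 - 14 = 961 - 30 ≡ 6; y = λ·(16 - 6) - 22 ≡ 29. → (6, 29)
4P: (6, 29) + (14, 34). λ = (34 - 29)/(14 - 6) ≡ 5/8 mod 37. 8⁻¹ ≡ 14 (mod 37) since 8·14 = 112 ≡ 1, so λ ≡ 33.
  x = λ² - 6 - 14 = 1089 - 20 ≡ 33; y = λ·(6 - 33) - 29 ≡ 5. → (33, 5)
4P = (33, 5).
Next 3Q:
Repeated addition: build up to 3Q.
2Q: tangent at (18, 14): λ = (3·18² + 24)/(2·14) ≡ 34/28. 28⁻¹ ≡ 4 (mod 37) since 28·4 = 112 ≡ 1, so λ ≡ 34·4 ≡ 25.
  x = λ² - 18 - 18 = 625 - 36 ≡ 34; y = λ·(18 - 34) - 14 ≡ 30. → (34, 30)
3Q: (34, 30) + (18, 14). λ = (14 - 30)/(18 - 34) ≡ 21/21 mod 37. 21⁻¹ ≡ 30 (mod 37) since 21·30 = 630 ≡ 1, so λ ≡ 1.
  x = λ² - 34 - 18 = 1 - 52 ≡ 23; y = λ·(34 - 23) - 30 ≡ 18. → (23, 18)
3Q = (23, 18).
Finally 4P + 3Q:
(33, 5) + (23, 18). λ = (18 - 5)/(23 - 33) ≡ 13/27 mod 37. 27⁻¹ ≡ 11 (mod 37), so λ ≡ 32.
  x = λ² - 33 - 23 = 1024 - 56 ≡ 6; y = λ·(33 - 6) - 5 ≡ 8. → (6, 8)

(6, 8)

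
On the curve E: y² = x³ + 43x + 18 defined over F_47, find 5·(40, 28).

Write G = (40, 28).
Repeated addition: build up to 5G.
2G: tangent at (40, 28): λ = (3·40² + 43)/(2·28) ≡ 2/9. 9⁻¹ ≡ 21 (mod 47), so λ ≡ 2·21 ≡ 42.
  x = λ² - 40 - 40 = 1764 - 80 ≡ 39; y = λ·(40 - 39) - 28 ≡ 14. → (39, 14)
3G: (39, 14) + (40, 28). λ = (28 - 14)/(40 - 39) ≡ 14/1 mod 47. 1⁻¹ ≡ 1 (mod 47), so λ ≡ 14.
  x = λ² - 39 - 40 = 196 - 79 ≡ 23; y = λ·(39 - 23) - 14 ≡ 22. → (23, 22)
4G: (23, 22) + (40, 28). λ = (28 - 22)/(40 - 23) ≡ 6/17 mod 47. 17⁻¹ ≡ 36 (mod 47), so λ ≡ 28.
  x = λ² - 23 - 40 = 784 - 63 ≡ 16; y = λ·(23 - 16) - 22 ≡ 33. → (16, 33)
5G: (16, 33) + (40, 28). λ = (28 - 33)/(40 - 16) ≡ 42/24 mod 47. 24⁻¹ ≡ 2 (mod 47) since 24·2 = 48 ≡ 1, so λ ≡ 37.
  x = λ² - 16 - 40 = 1369 - 56 ≡ 44; y = λ·(16 - 44) - 33 ≡ 12. → (44, 12)

(44, 12)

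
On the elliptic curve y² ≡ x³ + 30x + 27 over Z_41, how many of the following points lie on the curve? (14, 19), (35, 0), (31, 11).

(14, 19): 19² ≡ 33, rhs ≡ 34 → off.
(35, 0): 0² ≡ 0, rhs ≡ 0 → on.
(31, 11): 11² ≡ 39, rhs ≡ 39 → on.

2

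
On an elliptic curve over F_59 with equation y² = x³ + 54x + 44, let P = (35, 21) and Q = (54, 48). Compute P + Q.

(32, 5)

(35, 21) + (54, 48). λ = (48 - 21)/(54 - 35) ≡ 27/19 mod 59. 19⁻¹ ≡ 28 (mod 59) since 19·28 = 532 ≡ 1, so λ ≡ 48.
  x = λ² - 35 - 54 = 2304 - 89 ≡ 32; y = λ·(35 - 32) - 21 ≡ 5. → (32, 5)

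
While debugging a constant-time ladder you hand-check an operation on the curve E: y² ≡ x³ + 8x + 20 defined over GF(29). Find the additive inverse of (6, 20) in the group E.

-(6, 20) = (6, -20 mod 29) = (6, 9).

(6, 9)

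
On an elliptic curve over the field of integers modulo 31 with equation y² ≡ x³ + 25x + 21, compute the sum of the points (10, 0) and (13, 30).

(15, 12)

(10, 0) + (13, 30). λ = (30 - 0)/(13 - 10) ≡ 30/3 mod 31. 3⁻¹ ≡ 21 (mod 31), so λ ≡ 10.
  x = λ² - 10 - 13 = 100 - 23 ≡ 15; y = λ·(10 - 15) - 0 ≡ 12. → (15, 12)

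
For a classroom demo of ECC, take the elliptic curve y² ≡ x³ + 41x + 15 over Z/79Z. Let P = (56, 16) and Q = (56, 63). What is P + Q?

O

The two points share x = 56 and their y-coordinates satisfy 16 + 63 ≡ 0 (mod 79), so they are inverses. Their sum is O.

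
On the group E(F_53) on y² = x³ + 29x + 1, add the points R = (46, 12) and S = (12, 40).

(46, 12) + (12, 40). λ = (40 - 12)/(12 - 46) ≡ 28/19 mod 53. 19⁻¹ ≡ 14 (mod 53), so λ ≡ 21.
  x = λ² - 46 - 12 = 441 - 58 ≡ 12; y = λ·(46 - 12) - 12 ≡ 13. → (12, 13)

(12, 13)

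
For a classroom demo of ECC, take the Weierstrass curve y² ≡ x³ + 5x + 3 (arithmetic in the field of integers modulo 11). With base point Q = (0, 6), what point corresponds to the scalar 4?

(8, 7)

Double-and-add on 4 = (100)₂. Start with Q = (0, 6) for the leading 1-bit.
double: tangent at (0, 6): λ = (3·0² + 5)/(2·6) ≡ 5/1. 1⁻¹ ≡ 1 (mod 11) since 1·1 = 1 ≡ 1, so λ ≡ 5·1 ≡ 5.
  x = λ² - 0 - 0 = 25 - 0 ≡ 3; y = λ·(0 - 3) - 6 ≡ 1. → (3, 1)
double: tangent at (3, 1): λ = (3·3² + 5)/(2·1) ≡ 10/2. 2⁻¹ ≡ 6 (mod 11), so λ ≡ 10·6 ≡ 5.
  x = λ² - 3 - 3 = 25 - 6 ≡ 8; y = λ·(3 - 8) - 1 ≡ 7. → (8, 7)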